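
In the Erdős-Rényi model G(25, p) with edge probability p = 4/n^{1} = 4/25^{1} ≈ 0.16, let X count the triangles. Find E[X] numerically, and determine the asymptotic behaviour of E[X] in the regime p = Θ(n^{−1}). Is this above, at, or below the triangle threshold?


Number of potential triangles: C(25, 3) = 2300.
Each occurs with probability p³ ≈ (0.16)³ ≈ 4.09600000e-03.
By linearity: E[X] = C(25, 3)·p³ ≈ 2300 · 4.09600000e-03 ≈ 9.420800.
Here α = 1, so p = 4/n is exactly at the triangle threshold p ~ 1/n. Asymptotically E[X] → c³/6 = 4³/6 = 32/3 ≈ 10.666667, a bounded constant. In this regime the triangle count is asymptotically Poisson(c³/6).

E[X] ≈ 9.420800; in regime p = Θ(1/n^{1}) E[X] stays bounded (at the triangle threshold p ~ 1/n).


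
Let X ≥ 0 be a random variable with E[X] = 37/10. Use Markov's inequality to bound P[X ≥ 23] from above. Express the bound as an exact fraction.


μ = E[X] = 37/10, a = 23.
Markov: P[X ≥ 23] ≤ μ/a = (37/10)/23 = 37/230.
Numerically: ≈ 0.160870.
(Since a = 23 > μ = 3.700000, the bound 37/230 is < 1 and informative.)

P[X ≥ 23] ≤ 37/230 ≈ 0.160870.


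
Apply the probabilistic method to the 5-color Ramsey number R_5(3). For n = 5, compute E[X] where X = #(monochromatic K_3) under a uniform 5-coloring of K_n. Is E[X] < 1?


E[X] = C(5, 3) · 5^{1 − 3} = 10 · 5^{−2} = 10/25.
As a reduced fraction: E[X] = 2/5 ≈ 0.400000.
Is E[X] < 1? YES.
Since E[X] < 1, there exists a 5-coloring of K_{5} with no monochromatic K_3; hence R_5(3) > 5.

E[X] = 2/5 ≈ 0.400000; E[X] < 1, so R_5(3) > 5.


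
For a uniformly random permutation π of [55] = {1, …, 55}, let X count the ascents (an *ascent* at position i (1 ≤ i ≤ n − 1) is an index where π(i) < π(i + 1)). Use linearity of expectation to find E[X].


Write X = Σ X_I over i = 1, …, 54, with X_I the indicator of one ascent.
There are 54 indicators.
For each fixed i, the pair (π(i), π(i+1)) is a uniformly random ordered pair of distinct values from {1, …, 55}; by symmetry P[π(i) < π(i+1)] = 1/2.
By linearity: E[X] = 54 · (1/2) = (55 − 1) · (1/2) = 27 ≈ 27.0000.

E[X] = 27 = 27.0000.


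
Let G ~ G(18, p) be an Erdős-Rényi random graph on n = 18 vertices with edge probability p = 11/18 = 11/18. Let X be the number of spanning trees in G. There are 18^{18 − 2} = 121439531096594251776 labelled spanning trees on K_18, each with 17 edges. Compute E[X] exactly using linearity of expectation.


K_18 has 18^{18 − 2} = 121439531096594251776 labelled spanning trees.
For each such spanning tree H, let X_H = 1 if all 17 edges of H are present in G. Then P[X_H = 1] = p^{17} = (11/18)^{17} = 505447028499293771/2185911559738696531968.
By linearity of expectation: E[X] = Σ_H E[X_H] = 121439531096594251776 · p^{17} = 121439531096594251776 · 505447028499293771/2185911559738696531968 = 505447028499293771/18.
Numerically: E[X] ≈ 2.81e+16.

E[X] = 121439531096594251776 · (11/18)^{17} = 505447028499293771/18 ≈ 2.81e+16.


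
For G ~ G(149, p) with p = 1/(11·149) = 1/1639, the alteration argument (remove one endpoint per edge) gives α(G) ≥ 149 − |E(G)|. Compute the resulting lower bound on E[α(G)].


E[|E(G)|] = C(149, 2)·p = 11026 · (1/1639) = 74/11.
E[α(G)] ≥ n − E[|E(G)|] = 149 − 74/11 = 1565/11.
Numerically: ≈ 142.2727.
(This is only a lower bound; the true E[α(G)] may be larger.)

E[α(G)] ≥ 1565/11 ≈ 142.2727.


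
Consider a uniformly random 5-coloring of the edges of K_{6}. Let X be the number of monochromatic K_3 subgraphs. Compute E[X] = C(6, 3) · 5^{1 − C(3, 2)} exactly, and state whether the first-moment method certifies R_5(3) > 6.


E[X] = C(6, 3) · 5^{1 − 3} = 20 · 5^{−2} = 20/25.
As a reduced fraction: E[X] = 4/5 ≈ 0.800.
Is E[X] < 1? YES.
Since E[X] < 1, there exists a 5-coloring of K_{6} with no monochromatic K_3; hence R_5(3) > 6.

E[X] = 4/5 ≈ 0.800; E[X] < 1, so R_5(3) > 6.


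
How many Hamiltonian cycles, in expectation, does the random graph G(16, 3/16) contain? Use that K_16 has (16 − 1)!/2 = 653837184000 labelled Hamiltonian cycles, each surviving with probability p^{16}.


K_16 has (16 − 1)!/2 = 653837184000 labelled Hamiltonian cycles.
For each such Hamiltonian cycle H, let X_H = 1 if all 16 edges of H are present in G. Then P[X_H = 1] = p^{16} = (3/16)^{16} = 43046721/18446744073709551616.
By linearity: E[X] = Σ_H E[X_H] = 653837184000 · p^{16} = 653837184000 · 43046721/18446744073709551616 = 27485885585032875/18014398509481984.
Numerically: E[X] ≈ 1.526.

E[X] = 653837184000 · (3/16)^{16} = 27485885585032875/18014398509481984 ≈ 1.526.


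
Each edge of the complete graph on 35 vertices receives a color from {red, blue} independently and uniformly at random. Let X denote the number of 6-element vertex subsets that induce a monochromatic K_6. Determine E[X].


Let X = Σ_S X_S over the C(35, 6) = 1623160 subsets S of size 6, where X_S = 1 if the K_6 on S is monochromatic.
For a fixed S, the K_6 on S has C(6, 2) = 15 edges. P[all 15 edges red] = (1/2)^15, and likewise for blue, so P[monochromatic] = 2·(1/2)^15 = 2^{1 − 15} = 1/16384.
By linearity of expectation: E[X] = C(35, 6) · 2^{1 − 15} = 1623160 · 1/16384 = 202895/2048.
Numerically: E[X] ≈ 99.069824.

E[X] = C(35,6)·2^(1−C(6,2)) = 202895/2048 ≈ 99.069824.


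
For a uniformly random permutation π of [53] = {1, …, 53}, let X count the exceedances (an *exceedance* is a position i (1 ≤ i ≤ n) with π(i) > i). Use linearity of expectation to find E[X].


Write X = Σ_{i=1}^{53} X_i, where X_i = 1_{π(i) > i}.
For each fixed i, π(i) is uniform over {1, …, 53} (marginal of a uniform permutation), so P[π(i) > i] = (n − i)/n. Summing: Σ_{i=1}^{53} (n − i)/n = (0 + 1 + … + 52)/53 = 53(53 − 1)/(2·53) = (53 − 1)/2.
Hence E[X] = Σ_{i=1}^{53} (53 − i)/53 = 26 ≈ 26.00000.

E[X] = 26 = 26.00000.


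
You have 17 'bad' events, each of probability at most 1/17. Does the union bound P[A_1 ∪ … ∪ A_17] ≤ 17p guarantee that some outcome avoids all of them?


Union bound: P[∪_{i=1}^{17} A_i] ≤ Σ_i P[A_i] ≤ 17·p = 17·(1/17) = 1.
Numerically: 1 ≈ 1.000.
Is 1 < 1? NO.
Since the bound 1 is ≥ 1, the union bound is uninformative here; it does NOT by itself certify existence.

17·p = 1 ≈ 1.000; existence NOT certified by the union bound.


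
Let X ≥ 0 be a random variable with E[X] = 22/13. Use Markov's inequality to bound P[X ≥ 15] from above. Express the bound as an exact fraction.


μ = E[X] = 22/13, a = 15.
Markov: P[X ≥ 15] ≤ μ/a = (22/13)/15 = 22/195.
Numerically: ≈ 0.1128.
(Since a = 15 > μ = 1.6923, the bound 22/195 is < 1 and informative.)

P[X ≥ 15] ≤ 22/195 ≈ 0.1128.


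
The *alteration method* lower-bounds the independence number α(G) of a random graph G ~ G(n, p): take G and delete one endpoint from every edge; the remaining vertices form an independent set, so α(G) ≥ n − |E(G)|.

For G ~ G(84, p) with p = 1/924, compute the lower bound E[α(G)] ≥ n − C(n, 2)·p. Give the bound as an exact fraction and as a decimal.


E[|E(G)|] = C(84, 2)·p = 3486 · (1/924) = 83/22.
E[α(G)] ≥ n − E[|E(G)|] = 84 − 83/22 = 1765/22.
Numerically: ≈ 80.22727.
(This is only a lower bound; the true E[α(G)] may be larger.)

E[α(G)] ≥ 1765/22 ≈ 80.22727.


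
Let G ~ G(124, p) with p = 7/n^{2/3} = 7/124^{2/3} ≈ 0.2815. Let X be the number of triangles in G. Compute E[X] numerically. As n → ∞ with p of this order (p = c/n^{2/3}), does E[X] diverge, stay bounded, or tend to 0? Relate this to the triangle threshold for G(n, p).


Number of potential triangles: C(124, 3) = 310124.
Each occurs with probability p³ ≈ (0.2815)³ ≈ 2.2307492e-02.
By linearity: E[X] = C(124, 3)·p³ ≈ 310124 · 2.2307492e-02 ≈ 6918.08871.
Since α = 2/3 < 1, p = c/n^{2/3} ≫ 1/n is above the triangle threshold p ~ 1/n. Asymptotically E[X] ~ (c³/6)·n^{3(1−α)} = (7³/6)·n^{1} → ∞; triangles are abundant w.h.p.

E[X] ≈ 6918.08871; in regime p = Θ(1/n^{2/3}) E[X] diverges (above the triangle threshold p ~ 1/n).


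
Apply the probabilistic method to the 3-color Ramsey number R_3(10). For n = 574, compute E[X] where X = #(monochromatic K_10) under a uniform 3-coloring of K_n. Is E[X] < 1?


E[X] = C(574, 10) · 3^{1 − 45} = 988824035203816502691 · 3^{−44} = 988824035203816502691/984770902183611232881.
As a reduced fraction: E[X] = 109869337244868500299/109418989131512359209 ≈ 1.004.
Is E[X] < 1? NO.
Since E[X] ≥ 1, the first-moment bound is inconclusive at n = 574; it does NOT by itself certify R_3(10) > 574.

E[X] = 109869337244868500299/109418989131512359209 ≈ 1.004; E[X] ≥ 1; first-moment method inconclusive here.


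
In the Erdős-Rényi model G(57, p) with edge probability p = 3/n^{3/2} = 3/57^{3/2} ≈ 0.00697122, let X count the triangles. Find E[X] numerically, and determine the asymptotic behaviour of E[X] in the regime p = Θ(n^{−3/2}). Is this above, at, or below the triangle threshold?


Number of potential triangles: C(57, 3) = 29260.
Each occurs with probability p³ ≈ (0.00697122)³ ≈ 3.38787138e-07.
By linearity: E[X] = C(57, 3)·p³ ≈ 29260 · 3.38787138e-07 ≈ 0.009913.
Since α = 3/2 > 1, p = c/n^{3/2} = o(1/n) is below the triangle threshold p ~ 1/n. Asymptotically E[X] ~ (c³/6)·n^{3(1−α)} = (3³/6)·n^{-1.5} → 0, so by Markov's inequality G has no triangles w.h.p.

E[X] ≈ 0.009913; in regime p = Θ(1/n^{3/2}) E[X] tends to 0 (below the triangle threshold p ~ 1/n).


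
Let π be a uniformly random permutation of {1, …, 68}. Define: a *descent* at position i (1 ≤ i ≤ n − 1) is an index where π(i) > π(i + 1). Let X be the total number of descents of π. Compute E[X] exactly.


Write X = Σ X_I over i = 1, …, 67, with X_I the indicator of one descent.
There are 67 indicators.
For each fixed i, the pair (π(i), π(i+1)) is a uniformly random ordered pair of distinct values from {1, …, 68}; by symmetry P[π(i) > π(i+1)] = 1/2.
By linearity: E[X] = 67 · (1/2) = (68 − 1) · (1/2) = 67/2 ≈ 33.500.

E[X] = 67/2 = 33.500.


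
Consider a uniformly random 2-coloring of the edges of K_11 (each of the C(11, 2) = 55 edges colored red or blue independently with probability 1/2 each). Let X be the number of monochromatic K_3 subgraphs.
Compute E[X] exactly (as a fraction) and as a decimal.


Let X = Σ_S X_S over the C(11, 3) = 165 subsets S of size 3, where X_S = 1 if the K_3 on S is monochromatic.
For a fixed S, the K_3 on S has C(3, 2) = 3 edges. P[all 3 edges red] = (1/2)^3, and likewise for blue, so P[monochromatic] = 2·(1/2)^3 = 2^{1 − 3} = 1/4.
By linearity of expectation: E[X] = C(11, 3) · 2^{1 − 3} = 165 · 1/4 = 165/4.
Numerically: E[X] ≈ 41.250.

E[X] = C(11,3)·2^(1−C(3,2)) = 165/4 ≈ 41.250.


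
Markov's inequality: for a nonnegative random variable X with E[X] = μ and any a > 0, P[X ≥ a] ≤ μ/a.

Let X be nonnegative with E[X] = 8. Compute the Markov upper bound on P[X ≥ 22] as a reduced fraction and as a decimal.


μ = E[X] = 8, a = 22.
Markov: P[X ≥ 22] ≤ μ/a = (8)/22 = 4/11.
Numerically: ≈ 0.363636.
(Since a = 22 > μ = 8.000000, the bound 4/11 is < 1 and informative.)

P[X ≥ 22] ≤ 4/11 ≈ 0.363636.


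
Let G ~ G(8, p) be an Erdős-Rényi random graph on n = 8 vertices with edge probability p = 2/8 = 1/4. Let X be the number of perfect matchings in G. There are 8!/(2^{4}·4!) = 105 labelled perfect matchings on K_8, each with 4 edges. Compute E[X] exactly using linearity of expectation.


K_8 has 8!/(2^{4}·4!) = 105 labelled perfect matchings.
For each such perfect matching H, let X_H = 1 if all 4 edges of H are present in G. Then P[X_H = 1] = p^{4} = (1/4)^{4} = 1/256.
By linearity of expectation: E[X] = Σ_H E[X_H] = 105 · p^{4} = 105 · 1/256 = 105/256.
Numerically: E[X] ≈ 0.41.

E[X] = 105 · (1/4)^{4} = 105/256 ≈ 0.41.


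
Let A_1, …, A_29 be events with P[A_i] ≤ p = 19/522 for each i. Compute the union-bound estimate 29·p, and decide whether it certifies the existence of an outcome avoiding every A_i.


Union bound: P[∪_{i=1}^{29} A_i] ≤ Σ_i P[A_i] ≤ 29·p = 29·(19/522) = 19/18.
Numerically: 19/18 ≈ 1.0556.
Is 19/18 < 1? NO.
Since the bound 19/18 is ≥ 1, the union bound is uninformative here; it does NOT by itself certify existence.

29·p = 19/18 ≈ 1.0556; existence NOT certified by the union bound.


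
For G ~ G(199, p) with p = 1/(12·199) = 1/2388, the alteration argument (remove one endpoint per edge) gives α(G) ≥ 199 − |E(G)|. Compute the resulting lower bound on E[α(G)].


E[|E(G)|] = C(199, 2)·p = 19701 · (1/2388) = 33/4.
E[α(G)] ≥ n − E[|E(G)|] = 199 − 33/4 = 763/4.
Numerically: ≈ 190.75000.
(This is only a lower bound; the true E[α(G)] may be larger.)

E[α(G)] ≥ 763/4 ≈ 190.75000.


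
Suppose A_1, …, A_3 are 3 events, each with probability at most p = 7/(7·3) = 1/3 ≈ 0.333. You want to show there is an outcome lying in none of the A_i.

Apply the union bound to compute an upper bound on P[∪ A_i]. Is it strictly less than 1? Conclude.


Union bound: P[∪_{i=1}^{3} A_i] ≤ Σ_i P[A_i] ≤ 3·p = 3·(1/3) = 1.
Numerically: 1 ≈ 1.000.
Is 1 < 1? NO.
Since the bound 1 is ≥ 1, the union bound is uninformative here; it does NOT by itself certify existence.

3·p = 1 ≈ 1.000; existence NOT certified by the union bound.


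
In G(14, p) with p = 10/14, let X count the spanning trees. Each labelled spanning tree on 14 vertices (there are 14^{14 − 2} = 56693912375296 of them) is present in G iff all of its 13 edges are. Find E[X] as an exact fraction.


K_14 has 14^{14 − 2} = 56693912375296 labelled spanning trees.
For each such spanning tree H, let X_H = 1 if all 13 edges of H are present in G. Then P[X_H = 1] = p^{13} = (5/7)^{13} = 1220703125/96889010407.
By linearity: E[X] = Σ_H E[X_H] = 56693912375296 · p^{13} = 56693912375296 · 1220703125/96889010407 = 5000000000000/7.
Numerically: E[X] ≈ 7.1429e+11.

E[X] = 56693912375296 · (5/7)^{13} = 5000000000000/7 ≈ 7.1429e+11.


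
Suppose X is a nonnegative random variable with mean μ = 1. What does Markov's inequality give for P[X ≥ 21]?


μ = E[X] = 1, a = 21.
Markov: P[X ≥ 21] ≤ μ/a = (1)/21 = 1/21.
Numerically: ≈ 0.048.
(Since a = 21 > μ = 1.000, the bound 1/21 is < 1 and informative.)

P[X ≥ 21] ≤ 1/21 ≈ 0.048.


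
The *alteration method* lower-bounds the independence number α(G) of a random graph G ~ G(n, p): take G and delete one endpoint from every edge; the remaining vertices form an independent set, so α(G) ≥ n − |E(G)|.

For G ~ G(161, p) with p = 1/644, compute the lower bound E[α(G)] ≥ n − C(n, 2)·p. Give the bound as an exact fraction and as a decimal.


E[|E(G)|] = C(161, 2)·p = 12880 · (1/644) = 20.
E[α(G)] ≥ n − E[|E(G)|] = 161 − 20 = 141.
Numerically: ≈ 141.0000.
(This is only a lower bound; the true E[α(G)] may be larger.)

E[α(G)] ≥ 141 ≈ 141.0000.


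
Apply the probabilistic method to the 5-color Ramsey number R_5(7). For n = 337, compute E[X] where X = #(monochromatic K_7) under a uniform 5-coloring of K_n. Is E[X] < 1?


E[X] = C(337, 7) · 5^{1 − 21} = 91989916924632 · 5^{−20} = 91989916924632/95367431640625.
As a reduced fraction: E[X] = 91989916924632/95367431640625 ≈ 0.9645842.
Is E[X] < 1? YES.
Since E[X] < 1, there exists a 5-coloring of K_{337} with no monochromatic K_7; hence R_5(7) > 337.

E[X] = 91989916924632/95367431640625 ≈ 0.9645842; E[X] < 1, so R_5(7) > 337.


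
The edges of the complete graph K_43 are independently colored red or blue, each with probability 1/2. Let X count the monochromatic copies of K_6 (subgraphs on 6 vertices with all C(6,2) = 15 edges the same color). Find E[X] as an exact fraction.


Let X = Σ_S X_S over the C(43, 6) = 6096454 subsets S of size 6, where X_S = 1 if the K_6 on S is monochromatic.
For a fixed S, the K_6 on S has C(6, 2) = 15 edges. P[all 15 edges red] = (1/2)^15, and likewise for blue, so P[monochromatic] = 2·(1/2)^15 = 2^{1 − 15} = 1/16384.
Summing: E[X] = C(43, 6) · 2^{1 − 15} = 6096454 · 1/16384 = 3048227/8192.
Numerically: E[X] ≈ 372.0980.

E[X] = C(43,6)·2^(1−C(6,2)) = 3048227/8192 ≈ 372.0980.


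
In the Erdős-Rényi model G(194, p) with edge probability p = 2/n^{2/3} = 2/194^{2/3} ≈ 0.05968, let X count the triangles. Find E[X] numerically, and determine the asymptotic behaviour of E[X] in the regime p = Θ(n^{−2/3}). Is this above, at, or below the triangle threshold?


Number of potential triangles: C(194, 3) = 1198144.
Each occurs with probability p³ ≈ (0.05968)³ ≈ 2.1256244e-04.
By linearity: E[X] = C(194, 3)·p³ ≈ 1198144 · 2.1256244e-04 ≈ 254.68041.
Since α = 2/3 < 1, p = c/n^{2/3} ≫ 1/n is above the triangle threshold p ~ 1/n. Asymptotically E[X] ~ (c³/6)·n^{3(1−α)} = (2³/6)·n^{1} → ∞; triangles are abundant w.h.p.

E[X] ≈ 254.68041; in regime p = Θ(1/n^{2/3}) E[X] diverges (above the triangle threshold p ~ 1/n).


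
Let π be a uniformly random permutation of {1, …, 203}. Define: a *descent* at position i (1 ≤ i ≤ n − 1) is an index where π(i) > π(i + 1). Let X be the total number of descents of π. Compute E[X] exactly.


Write X = Σ X_I over i = 1, …, 202, with X_I the indicator of one descent.
There are 202 indicators.
For each fixed i, the pair (π(i), π(i+1)) is a uniformly random ordered pair of distinct values from {1, …, 203}; by symmetry P[π(i) > π(i+1)] = 1/2.
By linearity: E[X] = 202 · (1/2) = (203 − 1) · (1/2) = 101 ≈ 101.00000.

E[X] = 101 = 101.00000.


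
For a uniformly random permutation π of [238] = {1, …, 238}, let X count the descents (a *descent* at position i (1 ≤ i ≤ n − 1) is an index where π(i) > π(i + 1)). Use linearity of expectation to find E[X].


Write X = Σ X_I over i = 1, …, 237, with X_I the indicator of one descent.
There are 237 indicators.
For each fixed i, the pair (π(i), π(i+1)) is a uniformly random ordered pair of distinct values from {1, …, 238}; by symmetry P[π(i) > π(i+1)] = 1/2.
By linearity: E[X] = 237 · (1/2) = (238 − 1) · (1/2) = 237/2 ≈ 118.500000.

E[X] = 237/2 = 118.500000.


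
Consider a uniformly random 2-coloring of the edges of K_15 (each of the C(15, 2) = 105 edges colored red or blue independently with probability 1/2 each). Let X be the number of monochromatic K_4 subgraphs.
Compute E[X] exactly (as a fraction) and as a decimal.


Let X = Σ_S X_S over the C(15, 4) = 1365 subsets S of size 4, where X_S = 1 if the K_4 on S is monochromatic.
For a fixed S, the K_4 on S has C(4, 2) = 6 edges. P[all 6 edges red] = (1/2)^6, and likewise for blue, so P[monochromatic] = 2·(1/2)^6 = 2^{1 − 6} = 1/32.
Summing: E[X] = C(15, 4) · 2^{1 − 6} = 1365 · 1/32 = 1365/32.
Numerically: E[X] ≈ 42.65625.

E[X] = C(15,4)·2^(1−C(4,2)) = 1365/32 ≈ 42.65625.


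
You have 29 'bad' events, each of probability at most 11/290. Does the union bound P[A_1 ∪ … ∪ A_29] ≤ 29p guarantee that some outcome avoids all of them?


Union bound: P[∪_{i=1}^{29} A_i] ≤ Σ_i P[A_i] ≤ 29·p = 29·(11/290) = 11/10.
Numerically: 11/10 ≈ 1.10000.
Is 11/10 < 1? NO.
Since the bound 11/10 is ≥ 1, the union bound is uninformative here; it does NOT by itself certify existence.

29·p = 11/10 ≈ 1.10000; existence NOT certified by the union bound.


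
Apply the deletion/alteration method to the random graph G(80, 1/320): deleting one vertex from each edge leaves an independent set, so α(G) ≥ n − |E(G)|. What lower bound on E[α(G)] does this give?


E[|E(G)|] = C(80, 2)·p = 3160 · (1/320) = 79/8.
E[α(G)] ≥ n − E[|E(G)|] = 80 − 79/8 = 561/8.
Numerically: ≈ 70.12500.
(This is only a lower bound; the true E[α(G)] may be larger.)

E[α(G)] ≥ 561/8 ≈ 70.12500.


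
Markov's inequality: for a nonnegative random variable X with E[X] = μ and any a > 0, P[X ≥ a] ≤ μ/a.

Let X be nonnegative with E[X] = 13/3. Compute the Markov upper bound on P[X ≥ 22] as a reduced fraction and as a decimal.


μ = E[X] = 13/3, a = 22.
Markov: P[X ≥ 22] ≤ μ/a = (13/3)/22 = 13/66.
Numerically: ≈ 0.19697.
(Since a = 22 > μ = 4.33333, the bound 13/66 is < 1 and informative.)

P[X ≥ 22] ≤ 13/66 ≈ 0.19697.


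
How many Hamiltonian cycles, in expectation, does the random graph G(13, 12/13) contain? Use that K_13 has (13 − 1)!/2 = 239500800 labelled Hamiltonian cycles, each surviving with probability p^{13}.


K_13 has (13 − 1)!/2 = 239500800 labelled Hamiltonian cycles.
For each such Hamiltonian cycle H, let X_H = 1 if all 13 edges of H are present in G. Then P[X_H = 1] = p^{13} = (12/13)^{13} = 106993205379072/302875106592253.
Summing the indicators: E[X] = Σ_H E[X_H] = 239500800 · p^{13} = 239500800 · 106993205379072/302875106592253 = 25624958282852047257600/302875106592253.
Numerically: E[X] ≈ 8.4606e+07.

E[X] = 239500800 · (12/13)^{13} = 25624958282852047257600/302875106592253 ≈ 8.4606e+07.


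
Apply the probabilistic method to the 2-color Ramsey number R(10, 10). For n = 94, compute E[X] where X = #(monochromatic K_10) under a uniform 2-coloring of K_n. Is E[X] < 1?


E[X] = C(94, 10) · 2^{1 − 45} = 9041256841903 · 2^{−44} = 9041256841903/17592186044416.
As a reduced fraction: E[X] = 9041256841903/17592186044416 ≈ 0.51394.
Is E[X] < 1? YES.
Since E[X] < 1, there exists a 2-coloring of K_{94} with no monochromatic K_10; hence R(10, 10) > 94.

E[X] = 9041256841903/17592186044416 ≈ 0.51394; E[X] < 1, so R(10, 10) > 94.


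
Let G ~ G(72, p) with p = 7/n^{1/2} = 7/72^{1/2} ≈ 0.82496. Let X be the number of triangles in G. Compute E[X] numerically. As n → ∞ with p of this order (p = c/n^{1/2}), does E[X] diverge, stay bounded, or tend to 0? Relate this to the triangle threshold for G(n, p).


Number of potential triangles: C(72, 3) = 59640.
Each occurs with probability p³ ≈ (0.82496)³ ≈ 5.6142969e-01.
By linearity: E[X] = C(72, 3)·p³ ≈ 59640 · 5.6142969e-01 ≈ 33483.66669.
Since α = 1/2 < 1, p = c/n^{1/2} ≫ 1/n is above the triangle threshold p ~ 1/n. Asymptotically E[X] ~ (c³/6)·n^{3(1−α)} = (7³/6)·n^{1.5} → ∞; triangles are abundant w.h.p.

E[X] ≈ 33483.66669; in regime p = Θ(1/n^{1/2}) E[X] diverges (above the triangle threshold p ~ 1/n).


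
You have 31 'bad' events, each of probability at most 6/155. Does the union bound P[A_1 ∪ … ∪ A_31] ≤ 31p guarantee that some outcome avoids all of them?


Union bound: P[∪_{i=1}^{31} A_i] ≤ Σ_i P[A_i] ≤ 31·p = 31·(6/155) = 6/5.
Numerically: 6/5 ≈ 1.20000.
Is 6/5 < 1? NO.
Since the bound 6/5 is ≥ 1, the union bound is uninformative here; it does NOT by itself certify existence.

31·p = 6/5 ≈ 1.20000; existence NOT certified by the union bound.


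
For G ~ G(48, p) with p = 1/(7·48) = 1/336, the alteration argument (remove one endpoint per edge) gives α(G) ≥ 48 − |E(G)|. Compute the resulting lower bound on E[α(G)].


E[|E(G)|] = C(48, 2)·p = 1128 · (1/336) = 47/14.
E[α(G)] ≥ n − E[|E(G)|] = 48 − 47/14 = 625/14.
Numerically: ≈ 44.642857.
(This is only a lower bound; the true E[α(G)] may be larger.)

E[α(G)] ≥ 625/14 ≈ 44.642857.


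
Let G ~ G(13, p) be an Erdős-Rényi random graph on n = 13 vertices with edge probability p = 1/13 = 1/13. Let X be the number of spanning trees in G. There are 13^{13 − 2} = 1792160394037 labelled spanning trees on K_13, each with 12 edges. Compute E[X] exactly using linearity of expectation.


K_13 has 13^{13 − 2} = 1792160394037 labelled spanning trees.
For each such spanning tree H, let X_H = 1 if all 12 edges of H are present in G. Then P[X_H = 1] = p^{12} = (1/13)^{12} = 1/23298085122481.
By linearity: E[X] = Σ_H E[X_H] = 1792160394037 · p^{12} = 1792160394037 · 1/23298085122481 = 1/13.
Numerically: E[X] ≈ 0.0769231.

E[X] = 1792160394037 · (1/13)^{12} = 1/13 ≈ 0.0769231.


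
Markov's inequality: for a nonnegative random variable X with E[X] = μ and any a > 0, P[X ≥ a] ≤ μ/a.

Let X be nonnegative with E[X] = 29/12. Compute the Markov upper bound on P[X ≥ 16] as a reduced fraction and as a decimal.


μ = E[X] = 29/12, a = 16.
Markov: P[X ≥ 16] ≤ μ/a = (29/12)/16 = 29/192.
Numerically: ≈ 0.15104.
(Since a = 16 > μ = 2.41667, the bound 29/192 is < 1 and informative.)

P[X ≥ 16] ≤ 29/192 ≈ 0.15104.


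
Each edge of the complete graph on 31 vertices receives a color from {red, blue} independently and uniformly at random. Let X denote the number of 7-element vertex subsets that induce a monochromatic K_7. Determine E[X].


Let X = Σ_S X_S over the C(31, 7) = 2629575 subsets S of size 7, where X_S = 1 if the K_7 on S is monochromatic.
For a fixed S, the K_7 on S has C(7, 2) = 21 edges. P[all 21 edges red] = (1/2)^21, and likewise for blue, so P[monochromatic] = 2·(1/2)^21 = 2^{1 − 21} = 1/1048576.
By linearity: E[X] = C(31, 7) · 2^{1 − 21} = 2629575 · 1/1048576 = 2629575/1048576.
Numerically: E[X] ≈ 2.508.

E[X] = C(31,7)·2^(1−C(7,2)) = 2629575/1048576 ≈ 2.508.


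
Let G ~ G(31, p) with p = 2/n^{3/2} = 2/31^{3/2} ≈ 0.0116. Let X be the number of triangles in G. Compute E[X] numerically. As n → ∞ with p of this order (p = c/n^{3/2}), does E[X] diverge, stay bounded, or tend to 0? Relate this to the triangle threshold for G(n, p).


Number of potential triangles: C(31, 3) = 4495.
Each occurs with probability p³ ≈ (0.0116)³ ≈ 1.55583e-06.
By linearity: E[X] = C(31, 3)·p³ ≈ 4495 · 1.55583e-06 ≈ 0.007.
Since α = 3/2 > 1, p = c/n^{3/2} = o(1/n) is below the triangle threshold p ~ 1/n. Asymptotically E[X] ~ (c³/6)·n^{3(1−α)} = (2³/6)·n^{-1.5} → 0, so by Markov's inequality G has no triangles w.h.p.

E[X] ≈ 0.007; in regime p = Θ(1/n^{3/2}) E[X] tends to 0 (below the triangle threshold p ~ 1/n).


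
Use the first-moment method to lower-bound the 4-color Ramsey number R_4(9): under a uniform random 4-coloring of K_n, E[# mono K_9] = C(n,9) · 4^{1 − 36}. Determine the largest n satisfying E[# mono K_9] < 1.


We need C(n, 9) · 4^{1 − 36} < 1, i.e. C(n, 9) < 4^{36 − 1} = 1180591620717411303424.
Check values of n near the boundary:
  n = 908: C(908, 9) = 1111058428637338083100; 1111058428637338083100 < 1180591620717411303424? YES
  n = 909: C(909, 9) = 1122169012923711463931; 1122169012923711463931 < 1180591620717411303424? YES
  n = 910: C(910, 9) = 1133378248346922788210; 1133378248346922788210 < 1180591620717411303424? YES
  n = 911: C(911, 9) = 1144686900492291197405; 1144686900492291197405 < 1180591620717411303424? YES
  n = 912: C(912, 9) = 1156095740032081475120; 1156095740032081475120 < 1180591620717411303424? YES
  n = 913: C(913, 9) = 1167605542753639808390; 1167605542753639808390 < 1180591620717411303424? YES
  n = 914: C(914, 9) = 1179217089587653905932; 1179217089587653905932 < 1180591620717411303424? YES
  n = 915: C(915, 9) = 1190931166636537885130; 1190931166636537885130 < 1180591620717411303424? NO
The largest n with C(n, 9) < 1180591620717411303424 is n = 914 (where E[X] = 294804272396913476483/295147905179352825856 ≈ 0.99884). Hence R_4(9) > 914, i.e. R_4(9) ≥ 915.

Largest n = 914; hence R_4(9) > 914.


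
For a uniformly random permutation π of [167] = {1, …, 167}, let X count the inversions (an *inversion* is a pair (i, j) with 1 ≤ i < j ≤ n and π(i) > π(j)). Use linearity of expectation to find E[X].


Write X = Σ X_I over the C(167, 2) = 13861 pairs i < j, with X_I the indicator of one inversion.
There are 13861 indicators.
For each fixed pair i < j, the values π(i) and π(j) are two distinct elements of {1, …, 167} in uniformly random order; by symmetry P[π(i) > π(j)] = 1/2.
By linearity: E[X] = 13861 · (1/2) = C(167, 2) · (1/2) = 13861/2 = 13861/2 ≈ 6930.500000.

E[X] = 13861/2 = 6930.500000.


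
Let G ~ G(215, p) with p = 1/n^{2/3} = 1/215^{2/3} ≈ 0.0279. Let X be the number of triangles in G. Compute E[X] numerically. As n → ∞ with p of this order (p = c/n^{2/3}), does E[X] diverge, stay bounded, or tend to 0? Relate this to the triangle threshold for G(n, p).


Number of potential triangles: C(215, 3) = 1633355.
Each occurs with probability p³ ≈ (0.0279)³ ≈ 2.16333e-05.
By linearity: E[X] = C(215, 3)·p³ ≈ 1633355 · 2.16333e-05 ≈ 35.335.
Since α = 2/3 < 1, p = c/n^{2/3} ≫ 1/n is above the triangle threshold p ~ 1/n. Asymptotically E[X] ~ (c³/6)·n^{3(1−α)} = (1³/6)·n^{1} → ∞; triangles are abundant w.h.p.

E[X] ≈ 35.335; in regime p = Θ(1/n^{2/3}) E[X] diverges (above the triangle threshold p ~ 1/n).


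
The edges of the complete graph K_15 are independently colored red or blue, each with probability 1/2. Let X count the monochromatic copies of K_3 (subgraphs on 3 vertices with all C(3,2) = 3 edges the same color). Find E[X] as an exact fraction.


Let X = Σ_S X_S over the C(15, 3) = 455 subsets S of size 3, where X_S = 1 if the K_3 on S is monochromatic.
For a fixed S, the K_3 on S has C(3, 2) = 3 edges. P[all 3 edges red] = (1/2)^3, and likewise for blue, so P[monochromatic] = 2·(1/2)^3 = 2^{1 − 3} = 1/4.
By linearity: E[X] = C(15, 3) · 2^{1 − 3} = 455 · 1/4 = 455/4.
Numerically: E[X] ≈ 113.750.

E[X] = C(15,3)·2^(1−C(3,2)) = 455/4 ≈ 113.750.


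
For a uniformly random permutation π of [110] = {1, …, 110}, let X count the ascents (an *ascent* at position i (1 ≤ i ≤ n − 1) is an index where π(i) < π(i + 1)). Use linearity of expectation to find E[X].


Write X = Σ X_I over i = 1, …, 109, with X_I the indicator of one ascent.
There are 109 indicators.
For each fixed i, the pair (π(i), π(i+1)) is a uniformly random ordered pair of distinct values from {1, …, 110}; by symmetry P[π(i) < π(i+1)] = 1/2.
By linearity: E[X] = 109 · (1/2) = (110 − 1) · (1/2) = 109/2 ≈ 54.50000.

E[X] = 109/2 = 54.50000.


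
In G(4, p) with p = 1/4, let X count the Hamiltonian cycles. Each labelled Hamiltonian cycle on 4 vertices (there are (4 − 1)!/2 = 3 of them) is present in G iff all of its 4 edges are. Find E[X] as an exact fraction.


K_4 has (4 − 1)!/2 = 3 labelled Hamiltonian cycles.
For each such Hamiltonian cycle H, let X_H = 1 if all 4 edges of H are present in G. Then P[X_H = 1] = p^{4} = (1/4)^{4} = 1/256.
Summing the indicators: E[X] = Σ_H E[X_H] = 3 · p^{4} = 3 · 1/256 = 3/256.
Numerically: E[X] ≈ 0.0117188.

E[X] = 3 · (1/4)^{4} = 3/256 ≈ 0.0117188.


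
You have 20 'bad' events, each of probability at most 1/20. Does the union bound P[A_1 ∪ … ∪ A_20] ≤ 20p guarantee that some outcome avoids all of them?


Union bound: P[∪_{i=1}^{20} A_i] ≤ Σ_i P[A_i] ≤ 20·p = 20·(1/20) = 1.
Numerically: 1 ≈ 1.000.
Is 1 < 1? NO.
Since the bound 1 is ≥ 1, the union bound is uninformative here; it does NOT by itself certify existence.

20·p = 1 ≈ 1.000; existence NOT certified by the union bound.


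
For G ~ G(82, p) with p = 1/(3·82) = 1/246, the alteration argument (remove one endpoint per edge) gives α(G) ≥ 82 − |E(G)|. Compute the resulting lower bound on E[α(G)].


E[|E(G)|] = C(82, 2)·p = 3321 · (1/246) = 27/2.
E[α(G)] ≥ n − E[|E(G)|] = 82 − 27/2 = 137/2.
Numerically: ≈ 68.50000.
(This is only a lower bound; the true E[α(G)] may be larger.)

E[α(G)] ≥ 137/2 ≈ 68.50000.


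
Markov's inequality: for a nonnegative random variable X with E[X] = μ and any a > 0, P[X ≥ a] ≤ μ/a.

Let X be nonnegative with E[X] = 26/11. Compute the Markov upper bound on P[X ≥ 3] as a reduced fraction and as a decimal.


μ = E[X] = 26/11, a = 3.
Markov: P[X ≥ 3] ≤ μ/a = (26/11)/3 = 26/33.
Numerically: ≈ 0.788.
(Since a = 3 > μ = 2.364, the bound 26/33 is < 1 and informative.)

P[X ≥ 3] ≤ 26/33 ≈ 0.788.


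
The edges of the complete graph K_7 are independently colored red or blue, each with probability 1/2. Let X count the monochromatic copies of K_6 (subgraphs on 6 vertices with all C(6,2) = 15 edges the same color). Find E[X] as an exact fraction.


Let X = Σ_S X_S over the C(7, 6) = 7 subsets S of size 6, where X_S = 1 if the K_6 on S is monochromatic.
For a fixed S, the K_6 on S has C(6, 2) = 15 edges. P[all 15 edges red] = (1/2)^15, and likewise for blue, so P[monochromatic] = 2·(1/2)^15 = 2^{1 − 15} = 1/16384.
By linearity: E[X] = C(7, 6) · 2^{1 − 15} = 7 · 1/16384 = 7/16384.
Numerically: E[X] ≈ 0.000.

E[X] = C(7,6)·2^(1−C(6,2)) = 7/16384 ≈ 0.000.


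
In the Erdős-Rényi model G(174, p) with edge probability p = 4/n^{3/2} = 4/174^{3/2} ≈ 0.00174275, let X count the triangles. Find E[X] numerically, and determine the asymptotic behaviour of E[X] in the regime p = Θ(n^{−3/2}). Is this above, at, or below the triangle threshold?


Number of potential triangles: C(174, 3) = 862924.
Each occurs with probability p³ ≈ (0.00174275)³ ≈ 5.29307877e-09.
By linearity: E[X] = C(174, 3)·p³ ≈ 862924 · 5.29307877e-09 ≈ 0.004568.
Since α = 3/2 > 1, p = c/n^{3/2} = o(1/n) is below the triangle threshold p ~ 1/n. Asymptotically E[X] ~ (c³/6)·n^{3(1−α)} = (4³/6)·n^{-1.5} → 0, so by Markov's inequality G has no triangles w.h.p.

E[X] ≈ 0.004568; in regime p = Θ(1/n^{3/2}) E[X] tends to 0 (below the triangle threshold p ~ 1/n).


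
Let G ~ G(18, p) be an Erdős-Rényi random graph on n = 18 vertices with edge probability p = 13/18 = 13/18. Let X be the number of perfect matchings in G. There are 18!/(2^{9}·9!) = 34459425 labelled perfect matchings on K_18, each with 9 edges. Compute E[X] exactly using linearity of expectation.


K_18 has 18!/(2^{9}·9!) = 34459425 labelled perfect matchings.
For each such perfect matching H, let X_H = 1 if all 9 edges of H are present in G. Then P[X_H = 1] = p^{9} = (13/18)^{9} = 10604499373/198359290368.
By linearity of expectation: E[X] = Σ_H E[X_H] = 34459425 · p^{9} = 34459425 · 10604499373/198359290368 = 4511419145758525/2448880128.
Numerically: E[X] ≈ 1.842e+06.

E[X] = 34459425 · (13/18)^{9} = 4511419145758525/2448880128 ≈ 1.842e+06.


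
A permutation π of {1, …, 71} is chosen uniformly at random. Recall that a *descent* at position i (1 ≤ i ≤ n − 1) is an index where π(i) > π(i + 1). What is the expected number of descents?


Write X = Σ X_I over i = 1, …, 70, with X_I the indicator of one descent.
There are 70 indicators.
For each fixed i, the pair (π(i), π(i+1)) is a uniformly random ordered pair of distinct values from {1, …, 71}; by symmetry P[π(i) > π(i+1)] = 1/2.
By linearity: E[X] = 70 · (1/2) = (71 − 1) · (1/2) = 35 ≈ 35.000000.

E[X] = 35 = 35.000000.


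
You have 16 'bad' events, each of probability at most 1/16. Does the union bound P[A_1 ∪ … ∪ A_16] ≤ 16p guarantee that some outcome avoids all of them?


Union bound: P[∪_{i=1}^{16} A_i] ≤ Σ_i P[A_i] ≤ 16·p = 16·(1/16) = 1.
Numerically: 1 ≈ 1.0000.
Is 1 < 1? NO.
Since the bound 1 is ≥ 1, the union bound is uninformative here; it does NOT by itself certify existence.

16·p = 1 ≈ 1.0000; existence NOT certified by the union bound.


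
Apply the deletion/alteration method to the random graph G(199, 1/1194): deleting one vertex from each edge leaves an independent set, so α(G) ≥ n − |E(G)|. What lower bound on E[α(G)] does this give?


E[|E(G)|] = C(199, 2)·p = 19701 · (1/1194) = 33/2.
E[α(G)] ≥ n − E[|E(G)|] = 199 − 33/2 = 365/2.
Numerically: ≈ 182.500.
(This is only a lower bound; the true E[α(G)] may be larger.)

E[α(G)] ≥ 365/2 ≈ 182.500.


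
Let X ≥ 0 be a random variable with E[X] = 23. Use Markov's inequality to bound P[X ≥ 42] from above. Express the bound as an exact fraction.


μ = E[X] = 23, a = 42.
Markov: P[X ≥ 42] ≤ μ/a = (23)/42 = 23/42.
Numerically: ≈ 0.548.
(Since a = 42 > μ = 23.000, the bound 23/42 is < 1 and informative.)

P[X ≥ 42] ≤ 23/42 ≈ 0.548.


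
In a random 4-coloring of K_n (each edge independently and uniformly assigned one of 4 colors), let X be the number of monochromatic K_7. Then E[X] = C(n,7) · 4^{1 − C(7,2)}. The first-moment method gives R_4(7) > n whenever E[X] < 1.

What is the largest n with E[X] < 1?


We need C(n, 7) · 4^{1 − 21} < 1, i.e. C(n, 7) < 4^{21 − 1} = 1099511627776.
Check values of n near the boundary:
  n = 177: C(177, 7) = 957664425960; 957664425960 < 1099511627776? YES
  n = 178: C(178, 7) = 996867063280; 996867063280 < 1099511627776? YES
  n = 179: C(179, 7) = 1037437234460; 1037437234460 < 1099511627776? YES
  n = 180: C(180, 7) = 1079414463600; 1079414463600 < 1099511627776? YES
  n = 181: C(181, 7) = 1122839183400; 1122839183400 < 1099511627776? NO
  n = 182: C(182, 7) = 1167752750736; 1167752750736 < 1099511627776? NO
  n = 183: C(183, 7) = 1214197462413; 1214197462413 < 1099511627776? NO
The largest n with C(n, 7) < 1099511627776 is n = 180 (where E[X] = 67463403975/68719476736 ≈ 0.982). Hence R_4(7) > 180, i.e. R_4(7) ≥ 181.

Largest n = 180; hence R_4(7) > 180.


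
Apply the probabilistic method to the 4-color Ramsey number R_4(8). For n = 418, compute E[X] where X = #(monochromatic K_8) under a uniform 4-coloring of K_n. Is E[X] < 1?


E[X] = C(418, 8) · 4^{1 − 28} = 21608403021078588 · 4^{−27} = 21608403021078588/18014398509481984.
As a reduced fraction: E[X] = 5402100755269647/4503599627370496 ≈ 1.1995.
Is E[X] < 1? NO.
Since E[X] ≥ 1, the first-moment bound is inconclusive at n = 418; it does NOT by itself certify R_4(8) > 418.

E[X] = 5402100755269647/4503599627370496 ≈ 1.1995; E[X] ≥ 1; first-moment method inconclusive here.


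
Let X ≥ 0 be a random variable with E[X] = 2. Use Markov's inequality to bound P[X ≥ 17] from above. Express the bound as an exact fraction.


μ = E[X] = 2, a = 17.
Markov: P[X ≥ 17] ≤ μ/a = (2)/17 = 2/17.
Numerically: ≈ 0.118.
(Since a = 17 > μ = 2.000, the bound 2/17 is < 1 and informative.)

P[X ≥ 17] ≤ 2/17 ≈ 0.118.


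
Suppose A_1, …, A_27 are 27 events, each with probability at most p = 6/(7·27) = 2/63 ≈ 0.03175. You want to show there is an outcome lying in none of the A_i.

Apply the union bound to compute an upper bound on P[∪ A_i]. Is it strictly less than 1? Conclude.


Union bound: P[∪_{i=1}^{27} A_i] ≤ Σ_i P[A_i] ≤ 27·p = 27·(2/63) = 6/7.
Numerically: 6/7 ≈ 0.85714.
Is 6/7 < 1? YES.
Since P[∪ A_i] ≤ 6/7 < 1, the complement has P[∩ A_i^c] ≥ 1 − 6/7 = 1/7 > 0, so some outcome avoids every A_i.

27·p = 6/7 ≈ 0.85714; existence CERTIFIED by the union bound.


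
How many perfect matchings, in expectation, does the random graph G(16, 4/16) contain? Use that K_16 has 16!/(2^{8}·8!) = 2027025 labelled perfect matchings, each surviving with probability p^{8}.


K_16 has 16!/(2^{8}·8!) = 2027025 labelled perfect matchings.
For each such perfect matching H, let X_H = 1 if all 8 edges of H are present in G. Then P[X_H = 1] = p^{8} = (1/4)^{8} = 1/65536.
By linearity of expectation: E[X] = Σ_H E[X_H] = 2027025 · p^{8} = 2027025 · 1/65536 = 2027025/65536.
Numerically: E[X] ≈ 30.93.

E[X] = 2027025 · (1/4)^{8} = 2027025/65536 ≈ 30.93.


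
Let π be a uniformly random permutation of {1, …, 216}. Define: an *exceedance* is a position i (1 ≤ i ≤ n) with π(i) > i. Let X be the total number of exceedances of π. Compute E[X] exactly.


Write X = Σ_{i=1}^{216} X_i, where X_i = 1_{π(i) > i}.
For each fixed i, π(i) is uniform over {1, …, 216} (marginal of a uniform permutation), so P[π(i) > i] = (n − i)/n. Summing: Σ_{i=1}^{216} (n − i)/n = (0 + 1 + … + 215)/216 = 216(216 − 1)/(2·216) = (216 − 1)/2.
Hence E[X] = Σ_{i=1}^{216} (216 − i)/216 = 215/2 ≈ 107.500.

E[X] = 215/2 = 107.500.


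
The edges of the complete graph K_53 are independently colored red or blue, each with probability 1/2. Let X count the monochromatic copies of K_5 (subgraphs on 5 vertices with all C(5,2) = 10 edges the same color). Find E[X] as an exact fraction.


Let X = Σ_S X_S over the C(53, 5) = 2869685 subsets S of size 5, where X_S = 1 if the K_5 on S is monochromatic.
For a fixed S, the K_5 on S has C(5, 2) = 10 edges. P[all 10 edges red] = (1/2)^10, and likewise for blue, so P[monochromatic] = 2·(1/2)^10 = 2^{1 − 10} = 1/512.
Summing: E[X] = C(53, 5) · 2^{1 − 10} = 2869685 · 1/512 = 2869685/512.
Numerically: E[X] ≈ 5604.854.

E[X] = C(53,5)·2^(1−C(5,2)) = 2869685/512 ≈ 5604.854.
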